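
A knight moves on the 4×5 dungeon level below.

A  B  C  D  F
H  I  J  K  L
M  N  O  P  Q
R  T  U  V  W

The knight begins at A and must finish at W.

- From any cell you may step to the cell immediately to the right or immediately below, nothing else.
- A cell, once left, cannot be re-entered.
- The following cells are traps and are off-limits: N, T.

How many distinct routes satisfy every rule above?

A right/down-only route from A to W makes exactly 3 down-moves and 4 right-moves in some order.
With no other constraints that would be C(7,3) = 35 routes.
Subtract routes through each blocked cell (inclusion–exclusion for overlaps): − through N: 12 − through T: 4 + through N&T: 3 → 22.
That gives 22 routes.

22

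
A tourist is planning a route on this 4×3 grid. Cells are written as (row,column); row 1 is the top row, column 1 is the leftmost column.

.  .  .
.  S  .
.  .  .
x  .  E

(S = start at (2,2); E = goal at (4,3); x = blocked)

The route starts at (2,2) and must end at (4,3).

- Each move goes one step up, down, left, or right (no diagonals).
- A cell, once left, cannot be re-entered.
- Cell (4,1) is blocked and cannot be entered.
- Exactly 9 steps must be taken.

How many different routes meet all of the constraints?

4

Need simple routes of exactly 9 moves from (2,2) to (4,3) (Manhattan distance 3, so 3 moves are spent on a detour and 3 undoing it).
Enumerating: (2,2) (3,2) (3,1) (2,1) (1,1) (1,2) (1,3) (2,3) (3,3) (4,3) | (2,2) (2,1) (1,1) (1,2) (1,3) (2,3) (3,3) (3,2) (4,2) (4,3) | (2,2) (2,3) (1,3) (1,2) (1,1) (2,1) (3,1) (3,2) (4,2) (4,3) | (2,2) (2,3) (1,3) (1,2) (1,1) (2,1) (3,1) (3,2) (3,3) (4,3).
That gives 4 routes.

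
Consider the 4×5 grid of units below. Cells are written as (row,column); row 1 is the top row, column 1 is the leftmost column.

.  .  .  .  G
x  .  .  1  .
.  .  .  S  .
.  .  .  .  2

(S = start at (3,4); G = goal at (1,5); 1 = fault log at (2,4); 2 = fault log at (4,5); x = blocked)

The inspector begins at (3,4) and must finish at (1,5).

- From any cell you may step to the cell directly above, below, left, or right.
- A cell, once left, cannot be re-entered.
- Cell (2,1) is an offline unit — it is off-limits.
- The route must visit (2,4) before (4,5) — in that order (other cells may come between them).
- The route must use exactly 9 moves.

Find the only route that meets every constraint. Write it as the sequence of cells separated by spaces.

(3,4) (2,4) (2,3) (3,3) (4,3) (4,4) (4,5) (3,5) (2,5) (1,5)

The waypoints must appear in the order (2,4), (4,5), with no cell reused.
Route from (3,4): up 1 to (2,4), left 1 to (2,3), down 2 to (4,3), right 2 to (4,5), up 3 to (1,5) — 9 moves in all.
Check: order respected (1 at step 1, 2 at step 6); 9 moves as required.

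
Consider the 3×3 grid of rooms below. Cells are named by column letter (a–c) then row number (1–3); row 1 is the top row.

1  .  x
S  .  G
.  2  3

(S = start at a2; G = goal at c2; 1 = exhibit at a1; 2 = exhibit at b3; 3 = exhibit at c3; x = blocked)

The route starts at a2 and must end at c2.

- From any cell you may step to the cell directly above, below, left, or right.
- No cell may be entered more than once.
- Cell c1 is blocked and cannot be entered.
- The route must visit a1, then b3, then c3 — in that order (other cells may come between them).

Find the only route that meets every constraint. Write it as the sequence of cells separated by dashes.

The waypoints must appear in the order a1, b3, c3, with no cell reused.
Route from a2: up 1 to a1, right 1 to b1, down 2 to b3, right 1 to c3, up 1 to c2 — 6 moves in all.
Check: order respected (1 at step 1, 2 at step 4, 3 at step 5).

a2 - a1 - b1 - b2 - b3 - c3 - c2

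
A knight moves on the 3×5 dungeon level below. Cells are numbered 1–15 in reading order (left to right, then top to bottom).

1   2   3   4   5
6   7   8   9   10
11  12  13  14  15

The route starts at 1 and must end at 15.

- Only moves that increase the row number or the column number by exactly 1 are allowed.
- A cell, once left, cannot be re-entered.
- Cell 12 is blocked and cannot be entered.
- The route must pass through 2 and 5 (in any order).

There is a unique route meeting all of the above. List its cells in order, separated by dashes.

Moves only go right or down, so the column and row indices never decrease.
Route from 1: right 4 to 5, down 2 to 15 — 6 moves in all.
Check: all required cells visited.

1 - 2 - 3 - 4 - 5 - 10 - 15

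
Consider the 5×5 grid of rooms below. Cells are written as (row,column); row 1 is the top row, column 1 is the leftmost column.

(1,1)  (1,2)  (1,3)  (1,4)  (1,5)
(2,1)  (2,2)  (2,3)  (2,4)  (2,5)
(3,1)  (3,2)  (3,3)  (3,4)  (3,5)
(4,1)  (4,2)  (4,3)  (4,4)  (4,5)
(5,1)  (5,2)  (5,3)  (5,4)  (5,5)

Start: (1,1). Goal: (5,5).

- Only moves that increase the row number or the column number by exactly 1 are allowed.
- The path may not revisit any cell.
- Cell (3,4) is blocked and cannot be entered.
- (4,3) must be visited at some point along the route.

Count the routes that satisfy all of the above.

A right/down-only route from (1,1) to (5,5) makes exactly 4 down-moves and 4 right-moves in some order.
With no other constraints that would be C(8,4) = 70 routes.
Split at (4,3) and multiply the segment counts (each segment already excludes blocked cells): (1,1)→(4,3): 10; (4,3)→(5,5): 3; product = 30.
That gives 30 routes.

30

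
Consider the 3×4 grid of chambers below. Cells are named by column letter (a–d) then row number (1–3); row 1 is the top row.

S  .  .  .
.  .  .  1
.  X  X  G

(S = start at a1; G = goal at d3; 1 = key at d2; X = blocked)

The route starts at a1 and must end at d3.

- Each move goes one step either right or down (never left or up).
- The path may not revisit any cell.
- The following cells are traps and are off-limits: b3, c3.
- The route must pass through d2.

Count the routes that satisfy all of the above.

4

A right/down-only route from a1 to d3 makes exactly 2 down-moves and 3 right-moves in some order.
With no other constraints that would be C(5,2) = 10 routes.
Split at d2 and multiply the segment counts (each segment already excludes blocked cells): a1→d2: 4; d2→d3: 1; product = 4.
That gives 4 routes.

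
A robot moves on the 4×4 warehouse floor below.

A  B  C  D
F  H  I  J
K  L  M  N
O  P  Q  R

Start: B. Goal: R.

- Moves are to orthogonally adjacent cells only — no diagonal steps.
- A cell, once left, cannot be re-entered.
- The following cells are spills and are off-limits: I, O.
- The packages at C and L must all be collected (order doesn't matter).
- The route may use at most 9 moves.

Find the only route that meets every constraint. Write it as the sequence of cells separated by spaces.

B C D J N M L P Q R

Any route must reach C and L and still end at R within 9 moves, so the order of the required stops is forced.
Route from B: right 2 to D, down 2 to N, left 2 to L, down 1 to P, right 2 to R — 9 moves in all.
Check: all required cells visited; 9 ≤ 9 moves.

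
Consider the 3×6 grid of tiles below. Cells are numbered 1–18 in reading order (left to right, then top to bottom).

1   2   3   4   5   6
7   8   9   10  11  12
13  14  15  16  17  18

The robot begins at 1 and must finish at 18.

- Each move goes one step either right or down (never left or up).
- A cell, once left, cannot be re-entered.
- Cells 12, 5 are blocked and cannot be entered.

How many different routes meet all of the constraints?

A right/down-only route from 1 to 18 makes exactly 2 down-moves and 5 right-moves in some order.
With no other constraints that would be C(7,2) = 21 routes.
Subtract routes through each blocked cell (inclusion–exclusion for overlaps): − through 5: 3 − through 12: 6 + through 5&12: 2 → 14.
That gives 14 routes.

14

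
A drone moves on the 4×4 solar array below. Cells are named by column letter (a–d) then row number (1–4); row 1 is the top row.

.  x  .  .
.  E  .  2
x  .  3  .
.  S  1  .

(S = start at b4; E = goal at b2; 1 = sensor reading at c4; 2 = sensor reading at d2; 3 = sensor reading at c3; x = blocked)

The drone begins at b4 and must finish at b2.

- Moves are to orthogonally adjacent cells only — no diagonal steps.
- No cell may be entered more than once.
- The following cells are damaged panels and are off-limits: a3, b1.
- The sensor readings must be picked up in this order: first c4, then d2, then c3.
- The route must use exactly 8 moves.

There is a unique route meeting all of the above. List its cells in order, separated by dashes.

b4 - c4 - d4 - d3 - d2 - c2 - c3 - b3 - b2

The waypoints must appear in the order c4, d2, c3, with no cell reused.
Route from b4: right 2 to d4, up 2 to d2, left 1 to c2, down 1 to c3, left 1 to b3, up 1 to b2 — 8 moves in all.
Check: order respected (1 at step 1, 2 at step 4, 3 at step 6); 8 moves as required.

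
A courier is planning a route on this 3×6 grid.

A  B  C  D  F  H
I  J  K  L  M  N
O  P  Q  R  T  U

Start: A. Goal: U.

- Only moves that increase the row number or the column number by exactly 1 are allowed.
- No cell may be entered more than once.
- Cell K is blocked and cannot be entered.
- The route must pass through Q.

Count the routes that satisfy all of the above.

A right/down-only route from A to U makes exactly 2 down-moves and 5 right-moves in some order.
With no other constraints that would be C(7,2) = 21 routes.
Split at Q and multiply the segment counts (each segment already excludes blocked cells): A→Q: 3; Q→U: 1; product = 3.
That gives 3 routes.

3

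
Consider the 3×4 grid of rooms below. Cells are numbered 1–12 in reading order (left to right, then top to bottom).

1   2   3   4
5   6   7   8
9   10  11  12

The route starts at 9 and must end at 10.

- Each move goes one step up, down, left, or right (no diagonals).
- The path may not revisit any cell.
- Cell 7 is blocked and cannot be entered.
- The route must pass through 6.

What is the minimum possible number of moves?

Any route passes through 6 somewhere between 9 and 10. Summing Manhattan distances along the two legs (9 → 6 → 10) gives a lower bound of 2 + 1 = 3 moves.
A route of 3 moves achieves this: 9 → 5 → 6 → 10.
Since 3 matches the lower bound, it is optimal.

3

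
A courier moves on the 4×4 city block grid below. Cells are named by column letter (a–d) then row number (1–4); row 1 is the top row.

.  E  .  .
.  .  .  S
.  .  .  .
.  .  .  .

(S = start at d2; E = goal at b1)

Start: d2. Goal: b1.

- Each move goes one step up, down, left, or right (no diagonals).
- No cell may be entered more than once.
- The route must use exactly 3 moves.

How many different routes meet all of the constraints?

Need simple routes of exactly 3 moves from d2 to b1 (Manhattan distance 3, so 0 moves are spent on a detour and 0 undoing it).
Enumerating: d2 d1 c1 b1 | d2 c2 c1 b1 | d2 c2 b2 b1.
That gives 3 routes.

3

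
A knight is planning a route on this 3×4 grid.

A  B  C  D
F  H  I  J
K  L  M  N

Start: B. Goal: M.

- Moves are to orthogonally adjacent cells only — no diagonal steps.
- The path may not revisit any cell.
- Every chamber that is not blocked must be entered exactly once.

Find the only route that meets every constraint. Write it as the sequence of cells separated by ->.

B -> A -> F -> K -> L -> H -> I -> C -> D -> J -> N -> M

Need to visit all 12 open cells exactly once, starting at B and ending at M.
Route from B: left 1 to A, down 2 to K, right 1 to L, up 1 to H, right 1 to I, up 1 to C, right 1 to D, down 2 to N, left 1 to M — 11 moves in all.
Check: all 12 open cells covered.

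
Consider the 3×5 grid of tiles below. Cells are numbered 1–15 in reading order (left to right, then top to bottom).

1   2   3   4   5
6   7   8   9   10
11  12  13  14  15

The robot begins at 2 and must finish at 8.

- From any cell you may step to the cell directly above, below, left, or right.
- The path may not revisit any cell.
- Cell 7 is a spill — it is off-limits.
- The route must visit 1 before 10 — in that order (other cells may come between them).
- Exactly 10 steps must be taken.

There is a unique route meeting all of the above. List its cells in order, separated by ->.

2 -> 1 -> 6 -> 11 -> 12 -> 13 -> 14 -> 15 -> 10 -> 9 -> 8

The waypoints must appear in the order 1, 10, with no cell reused.
Route from 2: left 1 to 1, down 2 to 11, right 4 to 15, up 1 to 10, left 2 to 8 — 10 moves in all.
Check: order respected (1 at step 1, 10 at step 8); 10 moves as required.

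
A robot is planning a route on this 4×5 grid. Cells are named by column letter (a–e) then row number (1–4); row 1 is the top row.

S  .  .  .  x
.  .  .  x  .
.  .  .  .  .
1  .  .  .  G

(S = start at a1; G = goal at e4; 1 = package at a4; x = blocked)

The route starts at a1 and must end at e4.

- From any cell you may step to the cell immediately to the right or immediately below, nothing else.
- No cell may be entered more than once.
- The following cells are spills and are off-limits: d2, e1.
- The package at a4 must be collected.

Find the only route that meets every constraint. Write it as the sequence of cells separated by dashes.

a1 - a2 - a3 - a4 - b4 - c4 - d4 - e4

Moves only go right or down, so the column and row indices never decrease.
Route from a1: down 3 to a4, right 4 to e4 — 7 moves in all.
Check: all required cells visited.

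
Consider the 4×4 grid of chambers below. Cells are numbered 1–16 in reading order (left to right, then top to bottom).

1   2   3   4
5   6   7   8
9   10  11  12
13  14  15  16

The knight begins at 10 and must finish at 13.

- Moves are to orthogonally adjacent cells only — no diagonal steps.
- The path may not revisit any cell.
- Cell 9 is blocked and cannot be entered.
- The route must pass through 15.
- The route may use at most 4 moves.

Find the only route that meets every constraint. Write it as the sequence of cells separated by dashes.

Any route must reach 15 and still end at 13 within 4 moves, so the order of the required stops is forced.
Route from 10: right 1 to 11, down 1 to 15, left 2 to 13 — 4 moves in all.
Check: all required cells visited; 4 ≤ 4 moves.

10 - 11 - 15 - 14 - 13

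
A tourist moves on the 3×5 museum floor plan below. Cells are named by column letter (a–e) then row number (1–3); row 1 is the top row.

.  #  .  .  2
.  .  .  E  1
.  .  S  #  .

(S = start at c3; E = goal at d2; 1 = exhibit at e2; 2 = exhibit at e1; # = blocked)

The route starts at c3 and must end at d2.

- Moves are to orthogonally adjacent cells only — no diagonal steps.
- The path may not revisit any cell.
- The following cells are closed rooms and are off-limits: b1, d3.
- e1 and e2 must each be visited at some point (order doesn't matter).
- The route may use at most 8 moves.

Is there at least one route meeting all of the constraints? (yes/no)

One route that works: c3 → c2 → c1 → d1 → e1 → e2 → d2.

yes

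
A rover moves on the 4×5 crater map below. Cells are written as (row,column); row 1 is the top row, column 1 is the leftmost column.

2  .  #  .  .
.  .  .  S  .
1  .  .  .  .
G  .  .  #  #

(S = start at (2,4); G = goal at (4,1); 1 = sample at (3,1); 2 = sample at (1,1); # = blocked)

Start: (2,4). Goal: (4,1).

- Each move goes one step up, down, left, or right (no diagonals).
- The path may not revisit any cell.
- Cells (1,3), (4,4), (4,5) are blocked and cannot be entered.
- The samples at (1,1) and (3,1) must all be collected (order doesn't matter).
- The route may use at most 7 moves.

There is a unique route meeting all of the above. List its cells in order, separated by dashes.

(2,4) - (2,3) - (2,2) - (1,2) - (1,1) - (2,1) - (3,1) - (4,1)

The 7-move cap with required stops at (1,1), (3,1) leaves no slack for detours.
Route from (2,4): 2× left (reaching (2,2)), up to (1,2), left to (1,1), 3× down (reaching (4,1)) — 7 moves in all.
Check: all required cells visited; 7 ≤ 7 moves.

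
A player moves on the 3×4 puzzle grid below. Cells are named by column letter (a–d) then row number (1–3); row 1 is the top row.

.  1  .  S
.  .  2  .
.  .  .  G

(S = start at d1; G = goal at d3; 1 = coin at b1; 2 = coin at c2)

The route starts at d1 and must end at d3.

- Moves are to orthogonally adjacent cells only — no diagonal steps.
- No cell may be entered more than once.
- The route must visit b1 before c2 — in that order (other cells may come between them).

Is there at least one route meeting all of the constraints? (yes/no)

yes

One route that works: d1 → c1 → b1 → b2 → c2 → c3 → d3.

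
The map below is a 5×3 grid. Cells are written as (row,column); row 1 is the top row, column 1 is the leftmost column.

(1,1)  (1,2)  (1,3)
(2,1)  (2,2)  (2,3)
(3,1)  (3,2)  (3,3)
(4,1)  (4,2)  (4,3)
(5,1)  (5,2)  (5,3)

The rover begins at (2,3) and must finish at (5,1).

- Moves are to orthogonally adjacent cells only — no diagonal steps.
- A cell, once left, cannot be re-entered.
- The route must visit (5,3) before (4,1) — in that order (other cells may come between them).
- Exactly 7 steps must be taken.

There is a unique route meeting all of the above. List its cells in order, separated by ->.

(2,3) -> (3,3) -> (4,3) -> (5,3) -> (5,2) -> (4,2) -> (4,1) -> (5,1)

The waypoints must appear in the order (5,3), (4,1), with no cell reused.
Route from (2,3): 3× down (reaching (5,3)), left to (5,2), up to (4,2), left to (4,1), down to (5,1) — 7 moves in all.
Check: order respected ((5,3) at step 3, (4,1) at step 6); 7 moves as required.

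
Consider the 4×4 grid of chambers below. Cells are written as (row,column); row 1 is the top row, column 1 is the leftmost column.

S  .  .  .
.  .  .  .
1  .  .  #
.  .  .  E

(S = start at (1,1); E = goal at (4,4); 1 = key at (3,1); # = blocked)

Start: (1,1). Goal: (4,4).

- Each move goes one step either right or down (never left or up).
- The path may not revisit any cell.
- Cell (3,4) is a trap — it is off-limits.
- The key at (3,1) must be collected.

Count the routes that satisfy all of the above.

A right/down-only route from (1,1) to (4,4) makes exactly 3 down-moves and 3 right-moves in some order.
With no other constraints that would be C(6,3) = 20 routes.
Split at (3,1) and multiply the segment counts (each segment already excludes blocked cells): (1,1)→(3,1): 1; (3,1)→(4,4): 3; product = 3.
That gives 3 routes.

3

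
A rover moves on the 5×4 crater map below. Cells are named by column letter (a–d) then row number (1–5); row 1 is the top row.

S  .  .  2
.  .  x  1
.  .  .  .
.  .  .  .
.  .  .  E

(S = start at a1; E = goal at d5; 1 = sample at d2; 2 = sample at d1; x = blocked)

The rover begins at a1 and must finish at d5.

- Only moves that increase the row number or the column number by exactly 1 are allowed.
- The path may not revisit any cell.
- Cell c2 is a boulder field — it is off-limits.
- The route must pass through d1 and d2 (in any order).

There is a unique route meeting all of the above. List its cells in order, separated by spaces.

a1 b1 c1 d1 d2 d3 d4 d5

Moves only go right or down, so the column and row indices never decrease.
Route from a1: right 3 to d1, down 4 to d5 — 7 moves in all.
Check: all required cells visited.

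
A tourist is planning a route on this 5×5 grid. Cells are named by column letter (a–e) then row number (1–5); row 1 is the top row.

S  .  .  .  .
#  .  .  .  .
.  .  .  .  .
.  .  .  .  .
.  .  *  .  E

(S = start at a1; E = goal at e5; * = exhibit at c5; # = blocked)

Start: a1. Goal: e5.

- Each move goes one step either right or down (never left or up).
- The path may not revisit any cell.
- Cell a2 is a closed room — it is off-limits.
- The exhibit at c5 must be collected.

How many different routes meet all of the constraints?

A right/down-only route from a1 to e5 makes exactly 4 down-moves and 4 right-moves in some order.
With no other constraints that would be C(8,4) = 70 routes.
Split at c5 and multiply the segment counts (each segment already excludes blocked cells): a1→c5: 5; c5→e5: 1; product = 5.
That gives 5 routes.

5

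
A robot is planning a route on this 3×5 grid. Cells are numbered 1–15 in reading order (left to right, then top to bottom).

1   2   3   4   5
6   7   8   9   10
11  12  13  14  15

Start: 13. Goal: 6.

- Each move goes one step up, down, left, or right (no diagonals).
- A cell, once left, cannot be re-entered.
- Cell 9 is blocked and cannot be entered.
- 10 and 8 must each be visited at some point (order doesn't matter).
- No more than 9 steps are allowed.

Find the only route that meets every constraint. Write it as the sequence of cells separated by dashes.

13 - 14 - 15 - 10 - 5 - 4 - 3 - 8 - 7 - 6

The budget equals the shortest possible length, so every move has to be on a shortest route through the required cells.
Route from 13: 2× right (reaching 15), 2× up (reaching 5), 2× left (reaching 3), down to 8, 2× left (reaching 6) — 9 moves in all.
Check: all required cells visited; 9 ≤ 9 moves.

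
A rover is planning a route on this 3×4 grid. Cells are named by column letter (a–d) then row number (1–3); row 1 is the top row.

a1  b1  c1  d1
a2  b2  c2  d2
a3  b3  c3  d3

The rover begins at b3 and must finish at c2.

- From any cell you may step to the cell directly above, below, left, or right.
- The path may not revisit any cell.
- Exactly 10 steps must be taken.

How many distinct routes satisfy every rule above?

Need simple routes of exactly 10 moves from b3 to c2 (Manhattan distance 2, so 4 moves are spent on a detour and 4 undoing it).
Enumerating: b3 b2 a2 a1 b1 c1 d1 d2 d3 c3 c2 | b3 a3 a2 a1 b1 c1 d1 d2 d3 c3 c2 | b3 a3 a2 b2 b1 c1 d1 d2 d3 c3 c2 | b3 c3 d3 d2 d1 c1 b1 a1 a2 b2 c2.
That gives 4 routes.

4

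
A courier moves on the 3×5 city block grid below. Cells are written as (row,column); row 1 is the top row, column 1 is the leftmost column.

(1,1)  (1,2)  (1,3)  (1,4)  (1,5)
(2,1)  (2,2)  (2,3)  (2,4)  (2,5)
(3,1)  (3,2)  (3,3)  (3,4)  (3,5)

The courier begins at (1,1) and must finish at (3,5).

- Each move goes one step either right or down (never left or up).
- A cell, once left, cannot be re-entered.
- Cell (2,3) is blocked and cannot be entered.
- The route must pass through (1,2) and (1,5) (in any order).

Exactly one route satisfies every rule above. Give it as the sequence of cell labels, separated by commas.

(1,1), (1,2), (1,3), (1,4), (1,5), (2,5), (3,5)

Moves only go right or down, so the column and row indices never decrease.
Route from (1,1): 4× right (reaching (1,5)), 2× down (reaching (3,5)) — 6 moves in all.
Check: all required cells visited.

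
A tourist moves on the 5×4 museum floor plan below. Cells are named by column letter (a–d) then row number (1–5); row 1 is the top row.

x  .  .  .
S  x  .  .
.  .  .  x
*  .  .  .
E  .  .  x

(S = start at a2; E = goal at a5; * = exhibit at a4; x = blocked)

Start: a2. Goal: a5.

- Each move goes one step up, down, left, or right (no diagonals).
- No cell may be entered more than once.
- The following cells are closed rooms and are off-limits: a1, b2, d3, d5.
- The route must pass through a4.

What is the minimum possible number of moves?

Any route passes through a4 somewhere between a2 and a5. Summing Manhattan distances along the two legs (a2 → a4 → a5) gives a lower bound of 2 + 1 = 3 moves.
A route of 3 moves achieves this: a2 → a3 → a4 → a5.
Since 3 matches the lower bound, it is optimal.

3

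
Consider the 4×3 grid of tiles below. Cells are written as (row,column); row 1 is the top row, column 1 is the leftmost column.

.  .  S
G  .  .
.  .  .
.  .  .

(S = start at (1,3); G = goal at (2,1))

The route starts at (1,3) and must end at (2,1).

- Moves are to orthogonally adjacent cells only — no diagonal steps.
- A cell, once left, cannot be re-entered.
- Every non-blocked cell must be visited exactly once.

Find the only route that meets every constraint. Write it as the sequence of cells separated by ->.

Need to visit all 12 open cells exactly once, starting at (1,3) and ending at (2,1).
Route from (1,3): 3× down (reaching (4,3)), 2× left (reaching (4,1)), up to (3,1), right to (3,2), 2× up (reaching (1,2)), left to (1,1), down to (2,1) — 11 moves in all.
Check: all 12 open cells covered.

(1,3) -> (2,3) -> (3,3) -> (4,3) -> (4,2) -> (4,1) -> (3,1) -> (3,2) -> (2,2) -> (1,2) -> (1,1) -> (2,1)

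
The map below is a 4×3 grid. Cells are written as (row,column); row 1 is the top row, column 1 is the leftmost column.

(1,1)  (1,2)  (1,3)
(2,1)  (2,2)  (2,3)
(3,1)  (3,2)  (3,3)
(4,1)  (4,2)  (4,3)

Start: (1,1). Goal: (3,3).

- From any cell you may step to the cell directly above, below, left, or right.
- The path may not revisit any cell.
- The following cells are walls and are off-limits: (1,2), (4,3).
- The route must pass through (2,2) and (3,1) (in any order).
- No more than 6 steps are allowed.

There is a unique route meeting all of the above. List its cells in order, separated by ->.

(1,1) -> (2,1) -> (3,1) -> (3,2) -> (2,2) -> (2,3) -> (3,3)

The 6-move cap with required stops at (2,2), (3,1) leaves no slack for detours.
Route from (1,1): 2× down (reaching (3,1)), right to (3,2), up to (2,2), right to (2,3), down to (3,3) — 6 moves in all.
Check: all required cells visited; 6 ≤ 6 moves.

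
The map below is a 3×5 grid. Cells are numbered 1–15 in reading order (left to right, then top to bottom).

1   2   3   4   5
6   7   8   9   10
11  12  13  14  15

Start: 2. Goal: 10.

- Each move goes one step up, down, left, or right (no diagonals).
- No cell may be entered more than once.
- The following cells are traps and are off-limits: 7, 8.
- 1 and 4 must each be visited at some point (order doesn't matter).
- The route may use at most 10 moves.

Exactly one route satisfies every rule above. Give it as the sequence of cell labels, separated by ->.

2 -> 1 -> 6 -> 11 -> 12 -> 13 -> 14 -> 9 -> 4 -> 5 -> 10

Any route must reach 1 and 4 and still end at 10 within 10 moves, so the order of the required stops is forced.
Route from 2: left 1 to 1, down 2 to 11, right 3 to 14, up 2 to 4, right 1 to 5, down 1 to 10 — 10 moves in all.
Check: all required cells visited; 10 ≤ 10 moves.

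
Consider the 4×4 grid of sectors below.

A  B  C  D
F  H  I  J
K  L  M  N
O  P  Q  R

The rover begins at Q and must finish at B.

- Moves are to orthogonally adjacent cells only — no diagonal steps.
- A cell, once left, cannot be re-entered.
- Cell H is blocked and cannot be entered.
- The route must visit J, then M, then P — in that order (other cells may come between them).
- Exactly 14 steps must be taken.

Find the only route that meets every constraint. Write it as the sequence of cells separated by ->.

The waypoints must appear in the order J, M, P, with no cell reused.
Route from Q: right to R, 3× up (reaching D), left to C, 2× down (reaching M), left to L, down to P, left to O, 3× up (reaching A), right to B — 14 moves in all.
Check: order respected (J at step 3, M at step 7, P at step 9); 14 moves as required.

Q -> R -> N -> J -> D -> C -> I -> M -> L -> P -> O -> K -> F -> A -> B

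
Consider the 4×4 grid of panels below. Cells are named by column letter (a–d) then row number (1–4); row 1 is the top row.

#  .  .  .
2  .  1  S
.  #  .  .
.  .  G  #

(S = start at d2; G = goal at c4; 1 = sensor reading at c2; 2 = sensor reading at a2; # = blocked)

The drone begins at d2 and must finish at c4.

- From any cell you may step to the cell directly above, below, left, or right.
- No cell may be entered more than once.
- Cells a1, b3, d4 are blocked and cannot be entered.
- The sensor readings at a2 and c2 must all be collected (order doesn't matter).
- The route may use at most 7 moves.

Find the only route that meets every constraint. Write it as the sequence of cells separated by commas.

d2, c2, b2, a2, a3, a4, b4, c4

Any route must reach a2 and c2 and still end at c4 within 7 moves, so the order of the required stops is forced.
Route from d2: 3× left (reaching a2), 2× down (reaching a4), 2× right (reaching c4) — 7 moves in all.
Check: all required cells visited; 7 ≤ 7 moves.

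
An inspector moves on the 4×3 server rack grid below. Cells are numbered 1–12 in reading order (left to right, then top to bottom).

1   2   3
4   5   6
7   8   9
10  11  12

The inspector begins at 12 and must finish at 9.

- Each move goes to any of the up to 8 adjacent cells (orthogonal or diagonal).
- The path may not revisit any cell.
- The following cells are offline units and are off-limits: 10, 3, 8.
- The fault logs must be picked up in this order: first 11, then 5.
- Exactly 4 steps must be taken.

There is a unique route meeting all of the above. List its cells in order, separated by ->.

12 -> 11 -> 7 -> 5 -> 9

The waypoints must appear in the order 11, 5, with no cell reused.
Route from 12: left 1 to 11, up-left 1 to 7, up-right 1 to 5, down-right 1 to 9 — 4 moves in all.
Check: order respected (11 at step 1, 5 at step 3); 4 moves as required.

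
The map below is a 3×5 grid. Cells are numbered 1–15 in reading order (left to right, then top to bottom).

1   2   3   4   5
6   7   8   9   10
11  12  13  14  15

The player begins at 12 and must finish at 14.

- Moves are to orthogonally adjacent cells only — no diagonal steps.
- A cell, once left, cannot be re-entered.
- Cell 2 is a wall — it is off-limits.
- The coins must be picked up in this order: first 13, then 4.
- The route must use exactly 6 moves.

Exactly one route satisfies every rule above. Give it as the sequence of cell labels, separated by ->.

The waypoints must appear in the order 13, 4, with no cell reused.
Route from 12: right 1 to 13, up 2 to 3, right 1 to 4, down 2 to 14 — 6 moves in all.
Check: order respected (13 at step 1, 4 at step 4); 6 moves as required.

12 -> 13 -> 8 -> 3 -> 4 -> 9 -> 14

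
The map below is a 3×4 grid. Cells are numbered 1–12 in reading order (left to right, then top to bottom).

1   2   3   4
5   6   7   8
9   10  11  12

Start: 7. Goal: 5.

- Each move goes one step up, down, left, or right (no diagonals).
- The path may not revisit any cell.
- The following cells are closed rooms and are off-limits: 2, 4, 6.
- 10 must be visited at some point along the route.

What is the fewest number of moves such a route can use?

4

Any route passes through 10 somewhere between 7 and 5. Summing Manhattan distances along the two legs (7 → 10 → 5) gives a lower bound of 2 + 2 = 4 moves.
A route of 4 moves achieves this: 7 → 11 → 10 → 9 → 5.
Since 4 matches the lower bound, it is optimal.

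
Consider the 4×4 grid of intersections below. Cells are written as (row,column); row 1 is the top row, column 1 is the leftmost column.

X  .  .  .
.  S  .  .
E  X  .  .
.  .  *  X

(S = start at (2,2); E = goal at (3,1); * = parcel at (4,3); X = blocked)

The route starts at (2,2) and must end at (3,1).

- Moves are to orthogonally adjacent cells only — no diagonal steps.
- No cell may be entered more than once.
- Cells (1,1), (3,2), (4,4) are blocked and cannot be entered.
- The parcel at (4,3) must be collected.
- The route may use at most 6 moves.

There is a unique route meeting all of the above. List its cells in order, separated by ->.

Any route must reach (4,3) and still end at (3,1) within 6 moves, so the order of the required stops is forced.
Route from (2,2): right to (2,3), 2× down (reaching (4,3)), 2× left (reaching (4,1)), up to (3,1) — 6 moves in all.
Check: all required cells visited; 6 ≤ 6 moves.

(2,2) -> (2,3) -> (3,3) -> (4,3) -> (4,2) -> (4,1) -> (3,1)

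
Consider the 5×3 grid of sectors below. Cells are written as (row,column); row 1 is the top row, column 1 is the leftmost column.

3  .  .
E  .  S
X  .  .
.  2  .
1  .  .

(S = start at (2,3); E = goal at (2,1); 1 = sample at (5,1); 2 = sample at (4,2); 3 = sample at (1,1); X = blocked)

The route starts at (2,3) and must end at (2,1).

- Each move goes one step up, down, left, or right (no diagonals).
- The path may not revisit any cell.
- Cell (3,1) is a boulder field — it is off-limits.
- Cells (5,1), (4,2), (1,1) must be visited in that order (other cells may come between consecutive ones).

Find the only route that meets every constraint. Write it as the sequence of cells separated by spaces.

The waypoints must appear in the order (5,1), (4,2), (1,1), with no cell reused.
Route from (2,3): 3× down (reaching (5,3)), 2× left (reaching (5,1)), up to (4,1), right to (4,2), 3× up (reaching (1,2)), left to (1,1), down to (2,1) — 12 moves in all.
Check: order respected (1 at step 5, 2 at step 7, 3 at step 11).

(2,3) (3,3) (4,3) (5,3) (5,2) (5,1) (4,1) (4,2) (3,2) (2,2) (1,2) (1,1) (2,1)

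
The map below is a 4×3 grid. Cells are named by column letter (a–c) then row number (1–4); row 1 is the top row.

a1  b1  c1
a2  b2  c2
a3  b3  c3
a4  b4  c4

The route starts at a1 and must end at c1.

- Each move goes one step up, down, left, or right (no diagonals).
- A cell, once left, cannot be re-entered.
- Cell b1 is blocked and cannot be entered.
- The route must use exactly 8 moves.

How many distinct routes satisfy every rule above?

Need simple routes of exactly 8 moves from a1 to c1 (Manhattan distance 2, so 3 moves are spent on a detour and 3 undoing it).
Enumerating: a1 a2 a3 a4 b4 b3 b2 c2 c1 | a1 a2 a3 a4 b4 b3 c3 c2 c1 | a1 a2 a3 a4 b4 c4 c3 c2 c1 | a1 a2 a3 b3 b4 c4 c3 c2 c1 | a1 a2 b2 b3 b4 c4 c3 c2 c1.
That gives 5 routes.

5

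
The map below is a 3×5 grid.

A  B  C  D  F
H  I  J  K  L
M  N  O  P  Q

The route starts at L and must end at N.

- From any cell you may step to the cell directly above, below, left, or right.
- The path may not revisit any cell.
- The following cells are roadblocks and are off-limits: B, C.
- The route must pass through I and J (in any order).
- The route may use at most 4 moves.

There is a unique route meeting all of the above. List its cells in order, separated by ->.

L -> K -> J -> I -> N

Any route must reach I and J and still end at N within 4 moves, so the order of the required stops is forced.
Route from L: 3× left (reaching I), down to N — 4 moves in all.
Check: all required cells visited; 4 ≤ 4 moves.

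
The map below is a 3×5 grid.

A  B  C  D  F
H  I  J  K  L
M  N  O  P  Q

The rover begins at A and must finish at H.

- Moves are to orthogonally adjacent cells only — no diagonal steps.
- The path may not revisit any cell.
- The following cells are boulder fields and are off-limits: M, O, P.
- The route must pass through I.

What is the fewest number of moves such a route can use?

Any route passes through I somewhere between A and H. Summing Manhattan distances along the two legs (A → I → H) gives a lower bound of 2 + 1 = 3 moves.
A route of 3 moves achieves this: A → B → I → H.
Since 3 matches the lower bound, it is optimal.

3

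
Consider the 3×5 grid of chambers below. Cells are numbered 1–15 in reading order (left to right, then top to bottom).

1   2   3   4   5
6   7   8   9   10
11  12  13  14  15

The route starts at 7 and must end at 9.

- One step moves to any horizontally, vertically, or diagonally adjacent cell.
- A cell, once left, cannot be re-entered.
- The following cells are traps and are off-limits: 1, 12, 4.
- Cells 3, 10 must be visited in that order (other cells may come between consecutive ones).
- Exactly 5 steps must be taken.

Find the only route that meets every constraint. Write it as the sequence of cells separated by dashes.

The waypoints must appear in the order 3, 10, with no cell reused.
Route from 7: up-right to 3, down to 8, down-right to 14, up-right to 10, left to 9 — 5 moves in all.
Check: order respected (3 at step 1, 10 at step 4); 5 moves as required.

7 - 3 - 8 - 14 - 10 - 9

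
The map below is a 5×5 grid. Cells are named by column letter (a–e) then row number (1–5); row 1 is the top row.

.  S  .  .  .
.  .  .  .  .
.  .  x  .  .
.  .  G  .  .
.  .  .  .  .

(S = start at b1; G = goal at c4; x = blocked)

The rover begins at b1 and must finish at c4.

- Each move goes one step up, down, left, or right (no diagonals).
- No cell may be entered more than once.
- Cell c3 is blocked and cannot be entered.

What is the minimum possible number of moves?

4

The Manhattan distance from b1 to c4 is |1−4| + |2−3| = 4, so at least 4 moves are needed.
A route of 4 moves achieves this: b1 → b2 → b3 → b4 → c4.
Since 4 matches the lower bound, it is optimal.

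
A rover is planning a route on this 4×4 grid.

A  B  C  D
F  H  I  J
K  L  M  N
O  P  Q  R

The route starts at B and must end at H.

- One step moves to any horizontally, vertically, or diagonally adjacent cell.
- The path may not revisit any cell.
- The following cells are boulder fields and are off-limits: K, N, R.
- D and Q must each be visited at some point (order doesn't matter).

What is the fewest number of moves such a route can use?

Any route passes through D and Q in some order between B and H. Summing Chebyshev distances along each leg and taking the cheapest ordering (B → D → Q → H) gives a lower bound of 2 + 3 + 2 = 7 moves.
A route of 7 moves achieves this: B → C → D → I → L → Q → M → H.
Since 7 matches the lower bound, it is optimal.

7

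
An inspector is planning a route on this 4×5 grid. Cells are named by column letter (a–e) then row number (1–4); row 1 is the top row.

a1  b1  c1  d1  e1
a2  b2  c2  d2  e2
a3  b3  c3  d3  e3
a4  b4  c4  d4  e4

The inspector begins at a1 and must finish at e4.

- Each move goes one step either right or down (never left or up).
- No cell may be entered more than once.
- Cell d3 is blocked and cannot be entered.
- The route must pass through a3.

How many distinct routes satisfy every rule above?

3

A right/down-only route from a1 to e4 makes exactly 3 down-moves and 4 right-moves in some order.
With no other constraints that would be C(7,3) = 35 routes.
Split at a3 and multiply the segment counts (each segment already excludes blocked cells): a1→a3: 1; a3→e4: 3; product = 3.
That gives 3 routes.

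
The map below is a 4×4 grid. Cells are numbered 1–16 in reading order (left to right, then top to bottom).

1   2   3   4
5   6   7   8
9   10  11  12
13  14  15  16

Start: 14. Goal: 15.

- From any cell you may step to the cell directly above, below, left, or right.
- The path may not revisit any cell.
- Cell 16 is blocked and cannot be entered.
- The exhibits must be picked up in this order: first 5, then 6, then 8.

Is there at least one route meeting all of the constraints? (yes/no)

One route that works: 14 → 10 → 9 → 5 → 6 → 7 → 8 → 12 → 11 → 15.

yes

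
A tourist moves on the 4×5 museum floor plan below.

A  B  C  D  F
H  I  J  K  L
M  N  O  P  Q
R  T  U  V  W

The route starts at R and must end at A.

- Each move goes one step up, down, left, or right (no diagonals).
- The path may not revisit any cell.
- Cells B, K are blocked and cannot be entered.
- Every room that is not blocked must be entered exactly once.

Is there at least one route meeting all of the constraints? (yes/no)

yes

One route that works: R → M → N → T → U → O → P → V → W → Q → L → F → D → C → J → I → H → A.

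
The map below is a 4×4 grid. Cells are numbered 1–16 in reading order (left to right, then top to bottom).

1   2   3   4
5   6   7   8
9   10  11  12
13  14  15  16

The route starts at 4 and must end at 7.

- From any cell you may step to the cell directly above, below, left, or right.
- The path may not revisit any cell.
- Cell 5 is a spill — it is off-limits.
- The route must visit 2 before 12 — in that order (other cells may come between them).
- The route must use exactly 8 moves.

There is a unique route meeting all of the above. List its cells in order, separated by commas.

The waypoints must appear in the order 2, 12, with no cell reused.
Route from 4: 2× left (reaching 2), 2× down (reaching 10), 2× right (reaching 12), up to 8, left to 7 — 8 moves in all.
Check: order respected (2 at step 2, 12 at step 6); 8 moves as required.

4, 3, 2, 6, 10, 11, 12, 8, 7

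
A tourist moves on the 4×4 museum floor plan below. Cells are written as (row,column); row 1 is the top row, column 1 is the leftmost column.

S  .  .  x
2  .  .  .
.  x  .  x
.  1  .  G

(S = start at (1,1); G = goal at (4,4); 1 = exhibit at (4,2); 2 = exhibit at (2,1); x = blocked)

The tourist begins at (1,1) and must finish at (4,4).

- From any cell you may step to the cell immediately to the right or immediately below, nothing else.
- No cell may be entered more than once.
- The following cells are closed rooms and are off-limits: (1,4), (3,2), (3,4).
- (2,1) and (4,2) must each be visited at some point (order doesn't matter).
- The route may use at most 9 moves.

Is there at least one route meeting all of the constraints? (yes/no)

One route that works: (1,1) → (2,1) → (3,1) → (4,1) → (4,2) → (4,3) → (4,4).

yes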